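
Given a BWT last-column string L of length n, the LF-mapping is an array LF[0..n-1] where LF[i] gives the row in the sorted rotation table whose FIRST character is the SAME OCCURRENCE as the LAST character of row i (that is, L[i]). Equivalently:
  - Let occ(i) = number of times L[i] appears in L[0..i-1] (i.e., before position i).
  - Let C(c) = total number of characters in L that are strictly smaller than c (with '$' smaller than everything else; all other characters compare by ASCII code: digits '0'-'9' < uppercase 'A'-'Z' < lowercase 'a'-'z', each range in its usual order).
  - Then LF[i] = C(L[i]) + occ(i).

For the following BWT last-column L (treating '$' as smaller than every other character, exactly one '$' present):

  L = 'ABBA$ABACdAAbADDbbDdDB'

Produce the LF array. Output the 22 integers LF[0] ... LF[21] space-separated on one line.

Answer: 1 8 9 2 0 3 10 4 12 20 5 6 17 7 13 14 18 19 15 21 16 11

Derivation:
Char counts: '$':1, 'A':7, 'B':4, 'C':1, 'D':4, 'b':3, 'd':2
C (first-col start): C('$')=0, C('A')=1, C('B')=8, C('C')=12, C('D')=13, C('b')=17, C('d')=20
L[0]='A': occ=0, LF[0]=C('A')+0=1+0=1
L[1]='B': occ=0, LF[1]=C('B')+0=8+0=8
L[2]='B': occ=1, LF[2]=C('B')+1=8+1=9
L[3]='A': occ=1, LF[3]=C('A')+1=1+1=2
L[4]='$': occ=0, LF[4]=C('$')+0=0+0=0
L[5]='A': occ=2, LF[5]=C('A')+2=1+2=3
L[6]='B': occ=2, LF[6]=C('B')+2=8+2=10
L[7]='A': occ=3, LF[7]=C('A')+3=1+3=4
L[8]='C': occ=0, LF[8]=C('C')+0=12+0=12
L[9]='d': occ=0, LF[9]=C('d')+0=20+0=20
L[10]='A': occ=4, LF[10]=C('A')+4=1+4=5
L[11]='A': occ=5, LF[11]=C('A')+5=1+5=6
L[12]='b': occ=0, LF[12]=C('b')+0=17+0=17
L[13]='A': occ=6, LF[13]=C('A')+6=1+6=7
L[14]='D': occ=0, LF[14]=C('D')+0=13+0=13
L[15]='D': occ=1, LF[15]=C('D')+1=13+1=14
L[16]='b': occ=1, LF[16]=C('b')+1=17+1=18
L[17]='b': occ=2, LF[17]=C('b')+2=17+2=19
L[18]='D': occ=2, LF[18]=C('D')+2=13+2=15
L[19]='d': occ=1, LF[19]=C('d')+1=20+1=21
L[20]='D': occ=3, LF[20]=C('D')+3=13+3=16
L[21]='B': occ=3, LF[21]=C('B')+3=8+3=11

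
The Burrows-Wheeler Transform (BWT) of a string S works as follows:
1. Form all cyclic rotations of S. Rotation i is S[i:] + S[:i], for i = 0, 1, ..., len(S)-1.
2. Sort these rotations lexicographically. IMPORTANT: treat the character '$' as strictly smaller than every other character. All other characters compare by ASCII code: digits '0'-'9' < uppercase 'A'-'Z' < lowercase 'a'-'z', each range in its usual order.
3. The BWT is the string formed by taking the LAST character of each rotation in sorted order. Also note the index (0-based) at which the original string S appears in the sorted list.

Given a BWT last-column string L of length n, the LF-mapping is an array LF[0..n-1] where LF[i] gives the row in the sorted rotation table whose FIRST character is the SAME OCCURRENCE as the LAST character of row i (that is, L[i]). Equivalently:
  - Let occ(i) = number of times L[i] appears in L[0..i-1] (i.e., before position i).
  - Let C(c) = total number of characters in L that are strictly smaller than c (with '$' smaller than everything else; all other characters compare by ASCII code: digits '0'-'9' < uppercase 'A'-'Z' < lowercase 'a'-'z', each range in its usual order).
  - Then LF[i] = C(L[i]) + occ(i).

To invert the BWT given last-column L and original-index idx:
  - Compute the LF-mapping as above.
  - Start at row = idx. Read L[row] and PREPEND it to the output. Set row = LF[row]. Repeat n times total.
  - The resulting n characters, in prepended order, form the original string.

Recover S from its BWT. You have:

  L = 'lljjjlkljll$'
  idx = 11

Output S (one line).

LF mapping: 6 7 1 2 3 8 5 9 4 10 11 0
Walk LF starting at row 11, prepending L[row]:
  step 1: row=11, L[11]='$', prepend. Next row=LF[11]=0
  step 2: row=0, L[0]='l', prepend. Next row=LF[0]=6
  step 3: row=6, L[6]='k', prepend. Next row=LF[6]=5
  step 4: row=5, L[5]='l', prepend. Next row=LF[5]=8
  step 5: row=8, L[8]='j', prepend. Next row=LF[8]=4
  step 6: row=4, L[4]='j', prepend. Next row=LF[4]=3
  step 7: row=3, L[3]='j', prepend. Next row=LF[3]=2
  step 8: row=2, L[2]='j', prepend. Next row=LF[2]=1
  step 9: row=1, L[1]='l', prepend. Next row=LF[1]=7
  step 10: row=7, L[7]='l', prepend. Next row=LF[7]=9
  step 11: row=9, L[9]='l', prepend. Next row=LF[9]=10
  step 12: row=10, L[10]='l', prepend. Next row=LF[10]=11
Reversed output: lllljjjjlkl$

Answer: lllljjjjlkl$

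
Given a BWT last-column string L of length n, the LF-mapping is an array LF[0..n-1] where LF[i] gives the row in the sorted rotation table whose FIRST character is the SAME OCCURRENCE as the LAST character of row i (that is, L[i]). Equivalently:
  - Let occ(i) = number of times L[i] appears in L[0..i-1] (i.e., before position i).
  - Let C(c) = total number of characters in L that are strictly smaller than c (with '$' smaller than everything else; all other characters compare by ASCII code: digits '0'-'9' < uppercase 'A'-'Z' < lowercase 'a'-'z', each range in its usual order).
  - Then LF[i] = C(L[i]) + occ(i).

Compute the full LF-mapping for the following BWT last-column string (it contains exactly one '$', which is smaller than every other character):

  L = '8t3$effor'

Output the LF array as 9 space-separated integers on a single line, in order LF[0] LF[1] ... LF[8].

Answer: 2 8 1 0 3 4 5 6 7

Derivation:
Char counts: '$':1, '3':1, '8':1, 'e':1, 'f':2, 'o':1, 'r':1, 't':1
C (first-col start): C('$')=0, C('3')=1, C('8')=2, C('e')=3, C('f')=4, C('o')=6, C('r')=7, C('t')=8
L[0]='8': occ=0, LF[0]=C('8')+0=2+0=2
L[1]='t': occ=0, LF[1]=C('t')+0=8+0=8
L[2]='3': occ=0, LF[2]=C('3')+0=1+0=1
L[3]='$': occ=0, LF[3]=C('$')+0=0+0=0
L[4]='e': occ=0, LF[4]=C('e')+0=3+0=3
L[5]='f': occ=0, LF[5]=C('f')+0=4+0=4
L[6]='f': occ=1, LF[6]=C('f')+1=4+1=5
L[7]='o': occ=0, LF[7]=C('o')+0=6+0=6
L[8]='r': occ=0, LF[8]=C('r')+0=7+0=7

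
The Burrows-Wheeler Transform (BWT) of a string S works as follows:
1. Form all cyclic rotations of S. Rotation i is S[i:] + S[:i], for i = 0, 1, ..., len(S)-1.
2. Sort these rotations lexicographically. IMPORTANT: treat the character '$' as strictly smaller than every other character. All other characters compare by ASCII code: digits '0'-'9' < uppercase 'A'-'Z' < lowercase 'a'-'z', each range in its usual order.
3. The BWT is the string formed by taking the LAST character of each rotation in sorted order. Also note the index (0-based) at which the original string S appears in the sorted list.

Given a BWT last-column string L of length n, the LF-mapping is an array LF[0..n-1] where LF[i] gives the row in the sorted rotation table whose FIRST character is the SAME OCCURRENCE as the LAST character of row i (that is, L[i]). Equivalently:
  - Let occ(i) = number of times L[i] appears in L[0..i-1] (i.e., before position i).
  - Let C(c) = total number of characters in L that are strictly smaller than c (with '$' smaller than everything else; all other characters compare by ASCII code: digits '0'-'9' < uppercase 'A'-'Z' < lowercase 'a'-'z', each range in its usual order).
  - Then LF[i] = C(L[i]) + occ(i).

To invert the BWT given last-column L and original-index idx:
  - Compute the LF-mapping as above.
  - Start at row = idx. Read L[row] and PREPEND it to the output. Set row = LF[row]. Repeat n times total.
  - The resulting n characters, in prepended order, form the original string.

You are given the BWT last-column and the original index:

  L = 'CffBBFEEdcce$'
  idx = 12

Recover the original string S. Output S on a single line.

Answer: fBEFEcdcefBC$

Derivation:
LF mapping: 3 11 12 1 2 6 4 5 9 7 8 10 0
Walk LF starting at row 12, prepending L[row]:
  step 1: row=12, L[12]='$', prepend. Next row=LF[12]=0
  step 2: row=0, L[0]='C', prepend. Next row=LF[0]=3
  step 3: row=3, L[3]='B', prepend. Next row=LF[3]=1
  step 4: row=1, L[1]='f', prepend. Next row=LF[1]=11
  step 5: row=11, L[11]='e', prepend. Next row=LF[11]=10
  step 6: row=10, L[10]='c', prepend. Next row=LF[10]=8
  step 7: row=8, L[8]='d', prepend. Next row=LF[8]=9
  step 8: row=9, L[9]='c', prepend. Next row=LF[9]=7
  step 9: row=7, L[7]='E', prepend. Next row=LF[7]=5
  step 10: row=5, L[5]='F', prepend. Next row=LF[5]=6
  step 11: row=6, L[6]='E', prepend. Next row=LF[6]=4
  step 12: row=4, L[4]='B', prepend. Next row=LF[4]=2
  step 13: row=2, L[2]='f', prepend. Next row=LF[2]=12
Reversed output: fBEFEcdcefBC$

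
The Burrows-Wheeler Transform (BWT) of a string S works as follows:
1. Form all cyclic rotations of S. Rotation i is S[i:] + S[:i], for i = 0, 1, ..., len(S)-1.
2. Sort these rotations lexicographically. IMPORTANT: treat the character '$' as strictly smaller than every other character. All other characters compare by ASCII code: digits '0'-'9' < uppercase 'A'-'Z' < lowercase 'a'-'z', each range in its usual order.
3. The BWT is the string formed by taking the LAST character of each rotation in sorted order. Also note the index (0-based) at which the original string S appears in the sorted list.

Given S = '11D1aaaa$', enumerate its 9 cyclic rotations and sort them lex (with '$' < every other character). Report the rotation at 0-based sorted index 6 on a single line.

Answer: aa$11D1aa

Derivation:
All 9 rotations (rotation i = S[i:]+S[:i]):
  rot[0] = 11D1aaaa$
  rot[1] = 1D1aaaa$1
  rot[2] = D1aaaa$11
  rot[3] = 1aaaa$11D
  rot[4] = aaaa$11D1
  rot[5] = aaa$11D1a
  rot[6] = aa$11D1aa
  rot[7] = a$11D1aaa
  rot[8] = $11D1aaaa
Sorted (with $ < everything):
  sorted[0] = $11D1aaaa
  sorted[1] = 11D1aaaa$
  sorted[2] = 1D1aaaa$1
  sorted[3] = 1aaaa$11D
  sorted[4] = D1aaaa$11
  sorted[5] = a$11D1aaa
  sorted[6] = aa$11D1aa
  sorted[7] = aaa$11D1a
  sorted[8] = aaaa$11D1
sorted[6] = aa$11D1aa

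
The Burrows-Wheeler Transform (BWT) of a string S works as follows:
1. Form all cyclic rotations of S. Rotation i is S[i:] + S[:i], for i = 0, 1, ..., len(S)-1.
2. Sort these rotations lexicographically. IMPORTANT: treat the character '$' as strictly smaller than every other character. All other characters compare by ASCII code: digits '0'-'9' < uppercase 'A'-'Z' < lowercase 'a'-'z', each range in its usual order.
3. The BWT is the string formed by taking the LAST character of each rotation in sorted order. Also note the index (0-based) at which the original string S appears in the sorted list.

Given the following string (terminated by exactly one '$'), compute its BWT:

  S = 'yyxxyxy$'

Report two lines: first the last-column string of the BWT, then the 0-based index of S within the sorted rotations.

Answer: yyyxxyx$
7

Derivation:
All 8 rotations (rotation i = S[i:]+S[:i]):
  rot[0] = yyxxyxy$
  rot[1] = yxxyxy$y
  rot[2] = xxyxy$yy
  rot[3] = xyxy$yyx
  rot[4] = yxy$yyxx
  rot[5] = xy$yyxxy
  rot[6] = y$yyxxyx
  rot[7] = $yyxxyxy
Sorted (with $ < everything):
  sorted[0] = $yyxxyxy  (last char: 'y')
  sorted[1] = xxyxy$yy  (last char: 'y')
  sorted[2] = xy$yyxxy  (last char: 'y')
  sorted[3] = xyxy$yyx  (last char: 'x')
  sorted[4] = y$yyxxyx  (last char: 'x')
  sorted[5] = yxxyxy$y  (last char: 'y')
  sorted[6] = yxy$yyxx  (last char: 'x')
  sorted[7] = yyxxyxy$  (last char: '$')
Last column: yyyxxyx$
Original string S is at sorted index 7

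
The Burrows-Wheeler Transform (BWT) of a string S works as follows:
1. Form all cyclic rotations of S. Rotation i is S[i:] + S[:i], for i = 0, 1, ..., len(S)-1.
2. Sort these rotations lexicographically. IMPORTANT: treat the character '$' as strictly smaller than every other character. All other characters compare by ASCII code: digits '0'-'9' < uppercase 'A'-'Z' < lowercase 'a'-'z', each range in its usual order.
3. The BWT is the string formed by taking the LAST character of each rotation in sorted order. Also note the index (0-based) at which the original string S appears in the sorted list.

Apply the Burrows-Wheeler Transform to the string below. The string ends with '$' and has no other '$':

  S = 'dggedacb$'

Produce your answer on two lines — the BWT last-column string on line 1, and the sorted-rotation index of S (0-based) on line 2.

Answer: bdcae$ggd
5

Derivation:
All 9 rotations (rotation i = S[i:]+S[:i]):
  rot[0] = dggedacb$
  rot[1] = ggedacb$d
  rot[2] = gedacb$dg
  rot[3] = edacb$dgg
  rot[4] = dacb$dgge
  rot[5] = acb$dgged
  rot[6] = cb$dggeda
  rot[7] = b$dggedac
  rot[8] = $dggedacb
Sorted (with $ < everything):
  sorted[0] = $dggedacb  (last char: 'b')
  sorted[1] = acb$dgged  (last char: 'd')
  sorted[2] = b$dggedac  (last char: 'c')
  sorted[3] = cb$dggeda  (last char: 'a')
  sorted[4] = dacb$dgge  (last char: 'e')
  sorted[5] = dggedacb$  (last char: '$')
  sorted[6] = edacb$dgg  (last char: 'g')
  sorted[7] = gedacb$dg  (last char: 'g')
  sorted[8] = ggedacb$d  (last char: 'd')
Last column: bdcae$ggd
Original string S is at sorted index 5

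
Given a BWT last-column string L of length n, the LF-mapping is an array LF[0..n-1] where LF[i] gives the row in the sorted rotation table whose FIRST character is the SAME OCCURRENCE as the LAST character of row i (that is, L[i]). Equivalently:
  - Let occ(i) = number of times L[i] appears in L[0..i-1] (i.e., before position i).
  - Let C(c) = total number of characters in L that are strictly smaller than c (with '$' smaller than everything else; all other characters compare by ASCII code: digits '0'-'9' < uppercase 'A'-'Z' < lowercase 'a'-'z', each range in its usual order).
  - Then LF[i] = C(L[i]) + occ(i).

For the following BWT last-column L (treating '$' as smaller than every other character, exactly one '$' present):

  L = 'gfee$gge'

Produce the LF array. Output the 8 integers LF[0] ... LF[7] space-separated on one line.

Answer: 5 4 1 2 0 6 7 3

Derivation:
Char counts: '$':1, 'e':3, 'f':1, 'g':3
C (first-col start): C('$')=0, C('e')=1, C('f')=4, C('g')=5
L[0]='g': occ=0, LF[0]=C('g')+0=5+0=5
L[1]='f': occ=0, LF[1]=C('f')+0=4+0=4
L[2]='e': occ=0, LF[2]=C('e')+0=1+0=1
L[3]='e': occ=1, LF[3]=C('e')+1=1+1=2
L[4]='$': occ=0, LF[4]=C('$')+0=0+0=0
L[5]='g': occ=1, LF[5]=C('g')+1=5+1=6
L[6]='g': occ=2, LF[6]=C('g')+2=5+2=7
L[7]='e': occ=2, LF[7]=C('e')+2=1+2=3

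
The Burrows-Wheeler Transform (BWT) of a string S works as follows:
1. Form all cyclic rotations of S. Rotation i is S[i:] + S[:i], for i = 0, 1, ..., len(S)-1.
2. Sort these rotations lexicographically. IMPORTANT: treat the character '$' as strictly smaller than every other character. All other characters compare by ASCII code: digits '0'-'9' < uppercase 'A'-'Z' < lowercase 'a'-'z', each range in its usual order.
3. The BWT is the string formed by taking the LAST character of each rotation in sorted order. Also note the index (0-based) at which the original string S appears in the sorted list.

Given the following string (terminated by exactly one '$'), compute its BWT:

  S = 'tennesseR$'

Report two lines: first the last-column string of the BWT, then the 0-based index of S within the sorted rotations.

Answer: Restnnese$
9

Derivation:
All 10 rotations (rotation i = S[i:]+S[:i]):
  rot[0] = tennesseR$
  rot[1] = ennesseR$t
  rot[2] = nnesseR$te
  rot[3] = nesseR$ten
  rot[4] = esseR$tenn
  rot[5] = sseR$tenne
  rot[6] = seR$tennes
  rot[7] = eR$tenness
  rot[8] = R$tennesse
  rot[9] = $tennesseR
Sorted (with $ < everything):
  sorted[0] = $tennesseR  (last char: 'R')
  sorted[1] = R$tennesse  (last char: 'e')
  sorted[2] = eR$tenness  (last char: 's')
  sorted[3] = ennesseR$t  (last char: 't')
  sorted[4] = esseR$tenn  (last char: 'n')
  sorted[5] = nesseR$ten  (last char: 'n')
  sorted[6] = nnesseR$te  (last char: 'e')
  sorted[7] = seR$tennes  (last char: 's')
  sorted[8] = sseR$tenne  (last char: 'e')
  sorted[9] = tennesseR$  (last char: '$')
Last column: Restnnese$
Original string S is at sorted index 9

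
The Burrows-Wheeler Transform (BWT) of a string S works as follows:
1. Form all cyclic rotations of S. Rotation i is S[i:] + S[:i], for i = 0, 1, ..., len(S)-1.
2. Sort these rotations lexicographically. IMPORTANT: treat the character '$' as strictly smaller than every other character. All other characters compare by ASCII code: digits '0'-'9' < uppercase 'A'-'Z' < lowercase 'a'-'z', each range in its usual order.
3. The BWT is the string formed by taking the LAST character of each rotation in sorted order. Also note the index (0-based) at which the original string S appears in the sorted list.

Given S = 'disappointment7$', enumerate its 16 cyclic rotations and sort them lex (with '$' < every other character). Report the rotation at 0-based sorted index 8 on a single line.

All 16 rotations (rotation i = S[i:]+S[:i]):
  rot[0] = disappointment7$
  rot[1] = isappointment7$d
  rot[2] = sappointment7$di
  rot[3] = appointment7$dis
  rot[4] = ppointment7$disa
  rot[5] = pointment7$disap
  rot[6] = ointment7$disapp
  rot[7] = intment7$disappo
  rot[8] = ntment7$disappoi
  rot[9] = tment7$disappoin
  rot[10] = ment7$disappoint
  rot[11] = ent7$disappointm
  rot[12] = nt7$disappointme
  rot[13] = t7$disappointmen
  rot[14] = 7$disappointment
  rot[15] = $disappointment7
Sorted (with $ < everything):
  sorted[0] = $disappointment7
  sorted[1] = 7$disappointment
  sorted[2] = appointment7$dis
  sorted[3] = disappointment7$
  sorted[4] = ent7$disappointm
  sorted[5] = intment7$disappo
  sorted[6] = isappointment7$d
  sorted[7] = ment7$disappoint
  sorted[8] = nt7$disappointme
  sorted[9] = ntment7$disappoi
  sorted[10] = ointment7$disapp
  sorted[11] = pointment7$disap
  sorted[12] = ppointment7$disa
  sorted[13] = sappointment7$di
  sorted[14] = t7$disappointmen
  sorted[15] = tment7$disappoin
sorted[8] = nt7$disappointme

Answer: nt7$disappointme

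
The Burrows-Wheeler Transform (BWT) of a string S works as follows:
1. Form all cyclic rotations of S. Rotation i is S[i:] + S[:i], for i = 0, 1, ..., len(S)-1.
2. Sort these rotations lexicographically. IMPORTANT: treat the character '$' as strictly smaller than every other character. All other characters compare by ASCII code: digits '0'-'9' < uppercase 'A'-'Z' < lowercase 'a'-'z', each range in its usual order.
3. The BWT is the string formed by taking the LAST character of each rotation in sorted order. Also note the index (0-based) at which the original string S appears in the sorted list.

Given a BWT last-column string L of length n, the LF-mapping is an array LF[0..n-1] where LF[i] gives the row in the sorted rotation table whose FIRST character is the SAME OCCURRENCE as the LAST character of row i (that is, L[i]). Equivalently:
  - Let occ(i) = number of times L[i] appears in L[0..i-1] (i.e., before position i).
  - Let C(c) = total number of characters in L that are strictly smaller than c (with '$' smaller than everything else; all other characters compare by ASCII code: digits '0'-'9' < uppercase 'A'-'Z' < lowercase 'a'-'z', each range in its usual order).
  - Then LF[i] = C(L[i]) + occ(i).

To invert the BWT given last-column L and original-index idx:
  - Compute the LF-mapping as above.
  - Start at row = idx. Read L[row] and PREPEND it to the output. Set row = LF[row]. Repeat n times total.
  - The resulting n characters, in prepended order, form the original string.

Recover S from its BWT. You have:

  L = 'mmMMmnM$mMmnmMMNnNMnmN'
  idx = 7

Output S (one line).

LF mapping: 11 12 1 2 13 18 3 0 14 4 15 19 16 5 6 8 20 9 7 21 17 10
Walk LF starting at row 7, prepending L[row]:
  step 1: row=7, L[7]='$', prepend. Next row=LF[7]=0
  step 2: row=0, L[0]='m', prepend. Next row=LF[0]=11
  step 3: row=11, L[11]='n', prepend. Next row=LF[11]=19
  step 4: row=19, L[19]='n', prepend. Next row=LF[19]=21
  step 5: row=21, L[21]='N', prepend. Next row=LF[21]=10
  step 6: row=10, L[10]='m', prepend. Next row=LF[10]=15
  step 7: row=15, L[15]='N', prepend. Next row=LF[15]=8
  step 8: row=8, L[8]='m', prepend. Next row=LF[8]=14
  step 9: row=14, L[14]='M', prepend. Next row=LF[14]=6
  step 10: row=6, L[6]='M', prepend. Next row=LF[6]=3
  step 11: row=3, L[3]='M', prepend. Next row=LF[3]=2
  step 12: row=2, L[2]='M', prepend. Next row=LF[2]=1
  step 13: row=1, L[1]='m', prepend. Next row=LF[1]=12
  step 14: row=12, L[12]='m', prepend. Next row=LF[12]=16
  step 15: row=16, L[16]='n', prepend. Next row=LF[16]=20
  step 16: row=20, L[20]='m', prepend. Next row=LF[20]=17
  step 17: row=17, L[17]='N', prepend. Next row=LF[17]=9
  step 18: row=9, L[9]='M', prepend. Next row=LF[9]=4
  step 19: row=4, L[4]='m', prepend. Next row=LF[4]=13
  step 20: row=13, L[13]='M', prepend. Next row=LF[13]=5
  step 21: row=5, L[5]='n', prepend. Next row=LF[5]=18
  step 22: row=18, L[18]='M', prepend. Next row=LF[18]=7
Reversed output: MnMmMNmnmmMMMMmNmNnnm$

Answer: MnMmMNmnmmMMMMmNmNnnm$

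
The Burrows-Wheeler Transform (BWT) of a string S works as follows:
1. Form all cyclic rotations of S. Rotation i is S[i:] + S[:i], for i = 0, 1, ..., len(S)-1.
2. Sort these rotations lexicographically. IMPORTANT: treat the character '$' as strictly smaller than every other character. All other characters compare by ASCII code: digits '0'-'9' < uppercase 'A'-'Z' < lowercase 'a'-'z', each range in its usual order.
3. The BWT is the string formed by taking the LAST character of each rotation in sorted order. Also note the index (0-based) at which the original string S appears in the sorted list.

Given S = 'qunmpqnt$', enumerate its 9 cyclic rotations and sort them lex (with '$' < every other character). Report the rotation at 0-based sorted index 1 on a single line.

All 9 rotations (rotation i = S[i:]+S[:i]):
  rot[0] = qunmpqnt$
  rot[1] = unmpqnt$q
  rot[2] = nmpqnt$qu
  rot[3] = mpqnt$qun
  rot[4] = pqnt$qunm
  rot[5] = qnt$qunmp
  rot[6] = nt$qunmpq
  rot[7] = t$qunmpqn
  rot[8] = $qunmpqnt
Sorted (with $ < everything):
  sorted[0] = $qunmpqnt
  sorted[1] = mpqnt$qun
  sorted[2] = nmpqnt$qu
  sorted[3] = nt$qunmpq
  sorted[4] = pqnt$qunm
  sorted[5] = qnt$qunmp
  sorted[6] = qunmpqnt$
  sorted[7] = t$qunmpqn
  sorted[8] = unmpqnt$q
sorted[1] = mpqnt$qun

Answer: mpqnt$qun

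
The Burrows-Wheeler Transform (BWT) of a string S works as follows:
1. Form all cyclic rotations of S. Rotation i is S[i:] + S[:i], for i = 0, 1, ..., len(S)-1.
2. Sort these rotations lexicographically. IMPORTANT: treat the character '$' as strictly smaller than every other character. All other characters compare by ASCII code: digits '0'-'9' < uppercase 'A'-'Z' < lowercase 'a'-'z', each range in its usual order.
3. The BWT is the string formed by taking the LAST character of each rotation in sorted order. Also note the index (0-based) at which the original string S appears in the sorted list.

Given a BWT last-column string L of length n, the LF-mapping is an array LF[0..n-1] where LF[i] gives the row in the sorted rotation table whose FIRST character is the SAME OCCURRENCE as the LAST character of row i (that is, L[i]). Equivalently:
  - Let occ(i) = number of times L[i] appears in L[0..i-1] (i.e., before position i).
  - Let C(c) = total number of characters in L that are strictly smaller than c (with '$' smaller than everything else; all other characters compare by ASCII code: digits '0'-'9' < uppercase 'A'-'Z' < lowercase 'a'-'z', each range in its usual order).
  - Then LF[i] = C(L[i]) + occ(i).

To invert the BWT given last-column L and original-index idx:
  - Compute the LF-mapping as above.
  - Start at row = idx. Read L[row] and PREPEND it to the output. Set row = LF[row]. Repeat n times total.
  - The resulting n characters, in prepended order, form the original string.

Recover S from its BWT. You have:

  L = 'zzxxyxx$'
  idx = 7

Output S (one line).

LF mapping: 6 7 1 2 5 3 4 0
Walk LF starting at row 7, prepending L[row]:
  step 1: row=7, L[7]='$', prepend. Next row=LF[7]=0
  step 2: row=0, L[0]='z', prepend. Next row=LF[0]=6
  step 3: row=6, L[6]='x', prepend. Next row=LF[6]=4
  step 4: row=4, L[4]='y', prepend. Next row=LF[4]=5
  step 5: row=5, L[5]='x', prepend. Next row=LF[5]=3
  step 6: row=3, L[3]='x', prepend. Next row=LF[3]=2
  step 7: row=2, L[2]='x', prepend. Next row=LF[2]=1
  step 8: row=1, L[1]='z', prepend. Next row=LF[1]=7
Reversed output: zxxxyxz$

Answer: zxxxyxz$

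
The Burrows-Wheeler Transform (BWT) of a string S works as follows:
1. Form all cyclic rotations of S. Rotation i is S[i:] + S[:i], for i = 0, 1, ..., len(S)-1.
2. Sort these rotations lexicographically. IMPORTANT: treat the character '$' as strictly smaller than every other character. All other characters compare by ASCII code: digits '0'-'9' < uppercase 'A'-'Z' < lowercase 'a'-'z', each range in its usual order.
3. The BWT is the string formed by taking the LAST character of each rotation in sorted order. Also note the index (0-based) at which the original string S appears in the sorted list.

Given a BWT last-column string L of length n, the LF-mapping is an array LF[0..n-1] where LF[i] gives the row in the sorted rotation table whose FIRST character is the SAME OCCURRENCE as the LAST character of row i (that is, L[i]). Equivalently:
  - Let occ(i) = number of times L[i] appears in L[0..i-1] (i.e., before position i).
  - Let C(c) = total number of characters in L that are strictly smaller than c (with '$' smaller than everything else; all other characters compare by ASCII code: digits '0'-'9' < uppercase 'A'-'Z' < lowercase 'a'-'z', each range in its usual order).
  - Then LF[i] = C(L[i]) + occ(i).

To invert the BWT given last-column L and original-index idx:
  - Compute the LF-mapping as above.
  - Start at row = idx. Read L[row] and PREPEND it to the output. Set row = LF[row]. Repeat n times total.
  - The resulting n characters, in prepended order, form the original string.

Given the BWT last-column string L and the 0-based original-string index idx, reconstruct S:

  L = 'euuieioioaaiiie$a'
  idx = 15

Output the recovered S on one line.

LF mapping: 4 15 16 7 5 8 13 9 14 1 2 10 11 12 6 0 3
Walk LF starting at row 15, prepending L[row]:
  step 1: row=15, L[15]='$', prepend. Next row=LF[15]=0
  step 2: row=0, L[0]='e', prepend. Next row=LF[0]=4
  step 3: row=4, L[4]='e', prepend. Next row=LF[4]=5
  step 4: row=5, L[5]='i', prepend. Next row=LF[5]=8
  step 5: row=8, L[8]='o', prepend. Next row=LF[8]=14
  step 6: row=14, L[14]='e', prepend. Next row=LF[14]=6
  step 7: row=6, L[6]='o', prepend. Next row=LF[6]=13
  step 8: row=13, L[13]='i', prepend. Next row=LF[13]=12
  step 9: row=12, L[12]='i', prepend. Next row=LF[12]=11
  step 10: row=11, L[11]='i', prepend. Next row=LF[11]=10
  step 11: row=10, L[10]='a', prepend. Next row=LF[10]=2
  step 12: row=2, L[2]='u', prepend. Next row=LF[2]=16
  step 13: row=16, L[16]='a', prepend. Next row=LF[16]=3
  step 14: row=3, L[3]='i', prepend. Next row=LF[3]=7
  step 15: row=7, L[7]='i', prepend. Next row=LF[7]=9
  step 16: row=9, L[9]='a', prepend. Next row=LF[9]=1
  step 17: row=1, L[1]='u', prepend. Next row=LF[1]=15
Reversed output: uaiiauaiiioeoiee$

Answer: uaiiauaiiioeoiee$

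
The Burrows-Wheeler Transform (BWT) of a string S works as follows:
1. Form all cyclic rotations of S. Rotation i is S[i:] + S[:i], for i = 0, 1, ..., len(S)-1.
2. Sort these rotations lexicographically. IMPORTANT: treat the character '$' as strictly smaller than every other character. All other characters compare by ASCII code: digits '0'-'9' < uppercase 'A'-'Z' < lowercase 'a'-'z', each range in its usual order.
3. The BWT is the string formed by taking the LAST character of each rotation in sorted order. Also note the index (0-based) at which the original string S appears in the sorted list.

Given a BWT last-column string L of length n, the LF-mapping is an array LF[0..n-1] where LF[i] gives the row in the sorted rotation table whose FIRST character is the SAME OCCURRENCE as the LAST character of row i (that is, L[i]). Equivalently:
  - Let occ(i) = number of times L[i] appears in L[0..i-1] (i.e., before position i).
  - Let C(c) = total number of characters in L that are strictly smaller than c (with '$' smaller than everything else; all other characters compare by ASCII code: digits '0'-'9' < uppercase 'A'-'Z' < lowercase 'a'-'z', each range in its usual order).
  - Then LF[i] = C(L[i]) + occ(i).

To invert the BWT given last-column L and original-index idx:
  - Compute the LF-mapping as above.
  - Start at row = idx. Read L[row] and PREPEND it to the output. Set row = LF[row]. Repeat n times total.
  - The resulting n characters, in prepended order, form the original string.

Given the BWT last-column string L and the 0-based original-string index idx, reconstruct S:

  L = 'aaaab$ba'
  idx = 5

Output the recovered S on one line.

Answer: abbaaaa$

Derivation:
LF mapping: 1 2 3 4 6 0 7 5
Walk LF starting at row 5, prepending L[row]:
  step 1: row=5, L[5]='$', prepend. Next row=LF[5]=0
  step 2: row=0, L[0]='a', prepend. Next row=LF[0]=1
  step 3: row=1, L[1]='a', prepend. Next row=LF[1]=2
  step 4: row=2, L[2]='a', prepend. Next row=LF[2]=3
  step 5: row=3, L[3]='a', prepend. Next row=LF[3]=4
  step 6: row=4, L[4]='b', prepend. Next row=LF[4]=6
  step 7: row=6, L[6]='b', prepend. Next row=LF[6]=7
  step 8: row=7, L[7]='a', prepend. Next row=LF[7]=5
Reversed output: abbaaaa$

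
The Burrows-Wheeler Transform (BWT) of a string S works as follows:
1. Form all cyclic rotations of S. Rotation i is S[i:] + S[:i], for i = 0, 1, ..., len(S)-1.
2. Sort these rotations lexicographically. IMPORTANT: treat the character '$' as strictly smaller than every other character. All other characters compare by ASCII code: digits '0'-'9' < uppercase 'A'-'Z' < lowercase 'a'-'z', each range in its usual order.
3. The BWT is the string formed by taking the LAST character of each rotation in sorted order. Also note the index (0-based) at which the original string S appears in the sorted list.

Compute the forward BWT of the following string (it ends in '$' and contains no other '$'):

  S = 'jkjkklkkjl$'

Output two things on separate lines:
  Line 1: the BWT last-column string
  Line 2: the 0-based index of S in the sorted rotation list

Answer: l$kkjkljkjk
1

Derivation:
All 11 rotations (rotation i = S[i:]+S[:i]):
  rot[0] = jkjkklkkjl$
  rot[1] = kjkklkkjl$j
  rot[2] = jkklkkjl$jk
  rot[3] = kklkkjl$jkj
  rot[4] = klkkjl$jkjk
  rot[5] = lkkjl$jkjkk
  rot[6] = kkjl$jkjkkl
  rot[7] = kjl$jkjkklk
  rot[8] = jl$jkjkklkk
  rot[9] = l$jkjkklkkj
  rot[10] = $jkjkklkkjl
Sorted (with $ < everything):
  sorted[0] = $jkjkklkkjl  (last char: 'l')
  sorted[1] = jkjkklkkjl$  (last char: '$')
  sorted[2] = jkklkkjl$jk  (last char: 'k')
  sorted[3] = jl$jkjkklkk  (last char: 'k')
  sorted[4] = kjkklkkjl$j  (last char: 'j')
  sorted[5] = kjl$jkjkklk  (last char: 'k')
  sorted[6] = kkjl$jkjkkl  (last char: 'l')
  sorted[7] = kklkkjl$jkj  (last char: 'j')
  sorted[8] = klkkjl$jkjk  (last char: 'k')
  sorted[9] = l$jkjkklkkj  (last char: 'j')
  sorted[10] = lkkjl$jkjkk  (last char: 'k')
Last column: l$kkjkljkjk
Original string S is at sorted index 1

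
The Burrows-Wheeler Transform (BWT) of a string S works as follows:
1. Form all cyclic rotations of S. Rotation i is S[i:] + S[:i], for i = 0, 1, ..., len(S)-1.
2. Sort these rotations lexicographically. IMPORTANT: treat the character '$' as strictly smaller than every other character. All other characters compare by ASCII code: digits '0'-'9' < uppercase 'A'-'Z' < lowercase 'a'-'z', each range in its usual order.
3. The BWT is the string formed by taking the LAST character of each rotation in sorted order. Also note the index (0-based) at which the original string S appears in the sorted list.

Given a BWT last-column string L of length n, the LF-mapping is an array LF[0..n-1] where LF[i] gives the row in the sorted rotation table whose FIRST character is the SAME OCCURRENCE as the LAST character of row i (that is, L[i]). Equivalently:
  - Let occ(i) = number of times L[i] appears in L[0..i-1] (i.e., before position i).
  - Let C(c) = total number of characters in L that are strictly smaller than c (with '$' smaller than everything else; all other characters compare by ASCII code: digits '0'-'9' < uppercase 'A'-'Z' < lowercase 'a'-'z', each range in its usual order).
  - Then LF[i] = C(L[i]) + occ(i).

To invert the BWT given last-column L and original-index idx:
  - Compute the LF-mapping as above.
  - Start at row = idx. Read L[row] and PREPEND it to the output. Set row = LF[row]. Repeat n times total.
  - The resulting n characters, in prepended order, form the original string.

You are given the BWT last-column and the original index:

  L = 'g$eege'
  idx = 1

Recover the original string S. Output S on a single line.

Answer: eeegg$

Derivation:
LF mapping: 4 0 1 2 5 3
Walk LF starting at row 1, prepending L[row]:
  step 1: row=1, L[1]='$', prepend. Next row=LF[1]=0
  step 2: row=0, L[0]='g', prepend. Next row=LF[0]=4
  step 3: row=4, L[4]='g', prepend. Next row=LF[4]=5
  step 4: row=5, L[5]='e', prepend. Next row=LF[5]=3
  step 5: row=3, L[3]='e', prepend. Next row=LF[3]=2
  step 6: row=2, L[2]='e', prepend. Next row=LF[2]=1
Reversed output: eeegg$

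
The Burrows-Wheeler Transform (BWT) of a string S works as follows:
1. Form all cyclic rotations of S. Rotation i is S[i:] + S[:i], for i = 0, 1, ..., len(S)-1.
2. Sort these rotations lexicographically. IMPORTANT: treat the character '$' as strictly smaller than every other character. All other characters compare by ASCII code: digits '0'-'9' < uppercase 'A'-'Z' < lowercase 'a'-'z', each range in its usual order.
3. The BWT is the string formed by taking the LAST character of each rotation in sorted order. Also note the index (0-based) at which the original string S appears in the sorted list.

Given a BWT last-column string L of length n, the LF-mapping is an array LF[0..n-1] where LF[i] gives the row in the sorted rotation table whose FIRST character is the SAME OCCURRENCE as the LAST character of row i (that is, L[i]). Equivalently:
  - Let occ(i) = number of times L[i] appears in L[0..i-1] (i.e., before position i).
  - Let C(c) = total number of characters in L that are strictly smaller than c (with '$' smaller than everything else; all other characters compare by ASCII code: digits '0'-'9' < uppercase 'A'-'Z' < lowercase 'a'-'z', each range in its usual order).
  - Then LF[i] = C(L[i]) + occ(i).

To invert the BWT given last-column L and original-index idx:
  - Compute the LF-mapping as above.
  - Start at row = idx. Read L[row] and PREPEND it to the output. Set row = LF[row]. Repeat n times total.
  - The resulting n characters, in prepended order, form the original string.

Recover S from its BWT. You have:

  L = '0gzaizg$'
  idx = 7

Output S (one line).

Answer: zigzag0$

Derivation:
LF mapping: 1 3 6 2 5 7 4 0
Walk LF starting at row 7, prepending L[row]:
  step 1: row=7, L[7]='$', prepend. Next row=LF[7]=0
  step 2: row=0, L[0]='0', prepend. Next row=LF[0]=1
  step 3: row=1, L[1]='g', prepend. Next row=LF[1]=3
  step 4: row=3, L[3]='a', prepend. Next row=LF[3]=2
  step 5: row=2, L[2]='z', prepend. Next row=LF[2]=6
  step 6: row=6, L[6]='g', prepend. Next row=LF[6]=4
  step 7: row=4, L[4]='i', prepend. Next row=LF[4]=5
  step 8: row=5, L[5]='z', prepend. Next row=LF[5]=7
Reversed output: zigzag0$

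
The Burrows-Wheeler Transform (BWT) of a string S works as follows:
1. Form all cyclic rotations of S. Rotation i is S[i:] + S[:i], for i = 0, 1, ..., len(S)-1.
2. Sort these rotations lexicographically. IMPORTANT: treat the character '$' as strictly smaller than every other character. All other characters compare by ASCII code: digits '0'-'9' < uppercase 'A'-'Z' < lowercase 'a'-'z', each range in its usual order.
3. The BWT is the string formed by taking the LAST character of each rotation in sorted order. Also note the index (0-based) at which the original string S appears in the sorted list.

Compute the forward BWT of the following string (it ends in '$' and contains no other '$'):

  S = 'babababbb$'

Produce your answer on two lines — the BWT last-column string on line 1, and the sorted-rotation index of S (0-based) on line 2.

All 10 rotations (rotation i = S[i:]+S[:i]):
  rot[0] = babababbb$
  rot[1] = abababbb$b
  rot[2] = bababbb$ba
  rot[3] = ababbb$bab
  rot[4] = babbb$baba
  rot[5] = abbb$babab
  rot[6] = bbb$bababa
  rot[7] = bb$bababab
  rot[8] = b$babababb
  rot[9] = $babababbb
Sorted (with $ < everything):
  sorted[0] = $babababbb  (last char: 'b')
  sorted[1] = abababbb$b  (last char: 'b')
  sorted[2] = ababbb$bab  (last char: 'b')
  sorted[3] = abbb$babab  (last char: 'b')
  sorted[4] = b$babababb  (last char: 'b')
  sorted[5] = babababbb$  (last char: '$')
  sorted[6] = bababbb$ba  (last char: 'a')
  sorted[7] = babbb$baba  (last char: 'a')
  sorted[8] = bb$bababab  (last char: 'b')
  sorted[9] = bbb$bababa  (last char: 'a')
Last column: bbbbb$aaba
Original string S is at sorted index 5

Answer: bbbbb$aaba
5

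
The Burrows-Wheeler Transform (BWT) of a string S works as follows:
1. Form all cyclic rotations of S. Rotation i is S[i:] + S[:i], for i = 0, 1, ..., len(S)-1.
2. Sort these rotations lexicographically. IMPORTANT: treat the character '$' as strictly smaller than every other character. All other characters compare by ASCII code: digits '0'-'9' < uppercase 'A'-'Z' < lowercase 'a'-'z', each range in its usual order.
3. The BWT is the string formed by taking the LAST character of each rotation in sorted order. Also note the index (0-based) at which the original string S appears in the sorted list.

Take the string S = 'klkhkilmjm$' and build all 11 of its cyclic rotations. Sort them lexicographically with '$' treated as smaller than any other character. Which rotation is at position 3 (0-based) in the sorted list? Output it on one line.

All 11 rotations (rotation i = S[i:]+S[:i]):
  rot[0] = klkhkilmjm$
  rot[1] = lkhkilmjm$k
  rot[2] = khkilmjm$kl
  rot[3] = hkilmjm$klk
  rot[4] = kilmjm$klkh
  rot[5] = ilmjm$klkhk
  rot[6] = lmjm$klkhki
  rot[7] = mjm$klkhkil
  rot[8] = jm$klkhkilm
  rot[9] = m$klkhkilmj
  rot[10] = $klkhkilmjm
Sorted (with $ < everything):
  sorted[0] = $klkhkilmjm
  sorted[1] = hkilmjm$klk
  sorted[2] = ilmjm$klkhk
  sorted[3] = jm$klkhkilm
  sorted[4] = khkilmjm$kl
  sorted[5] = kilmjm$klkh
  sorted[6] = klkhkilmjm$
  sorted[7] = lkhkilmjm$k
  sorted[8] = lmjm$klkhki
  sorted[9] = m$klkhkilmj
  sorted[10] = mjm$klkhkil
sorted[3] = jm$klkhkilm

Answer: jm$klkhkilm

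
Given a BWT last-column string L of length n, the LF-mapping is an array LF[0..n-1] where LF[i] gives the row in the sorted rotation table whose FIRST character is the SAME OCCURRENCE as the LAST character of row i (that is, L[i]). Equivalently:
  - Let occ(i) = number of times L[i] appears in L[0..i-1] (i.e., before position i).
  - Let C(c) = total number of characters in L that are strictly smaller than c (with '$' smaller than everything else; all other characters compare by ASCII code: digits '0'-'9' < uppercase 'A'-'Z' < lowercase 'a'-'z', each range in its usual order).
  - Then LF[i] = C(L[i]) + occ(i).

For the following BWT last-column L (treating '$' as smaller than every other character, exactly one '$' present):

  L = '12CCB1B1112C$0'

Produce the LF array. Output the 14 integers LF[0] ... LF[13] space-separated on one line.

Answer: 2 7 11 12 9 3 10 4 5 6 8 13 0 1

Derivation:
Char counts: '$':1, '0':1, '1':5, '2':2, 'B':2, 'C':3
C (first-col start): C('$')=0, C('0')=1, C('1')=2, C('2')=7, C('B')=9, C('C')=11
L[0]='1': occ=0, LF[0]=C('1')+0=2+0=2
L[1]='2': occ=0, LF[1]=C('2')+0=7+0=7
L[2]='C': occ=0, LF[2]=C('C')+0=11+0=11
L[3]='C': occ=1, LF[3]=C('C')+1=11+1=12
L[4]='B': occ=0, LF[4]=C('B')+0=9+0=9
L[5]='1': occ=1, LF[5]=C('1')+1=2+1=3
L[6]='B': occ=1, LF[6]=C('B')+1=9+1=10
L[7]='1': occ=2, LF[7]=C('1')+2=2+2=4
L[8]='1': occ=3, LF[8]=C('1')+3=2+3=5
L[9]='1': occ=4, LF[9]=C('1')+4=2+4=6
L[10]='2': occ=1, LF[10]=C('2')+1=7+1=8
L[11]='C': occ=2, LF[11]=C('C')+2=11+2=13
L[12]='$': occ=0, LF[12]=C('$')+0=0+0=0
L[13]='0': occ=0, LF[13]=C('0')+0=1+0=1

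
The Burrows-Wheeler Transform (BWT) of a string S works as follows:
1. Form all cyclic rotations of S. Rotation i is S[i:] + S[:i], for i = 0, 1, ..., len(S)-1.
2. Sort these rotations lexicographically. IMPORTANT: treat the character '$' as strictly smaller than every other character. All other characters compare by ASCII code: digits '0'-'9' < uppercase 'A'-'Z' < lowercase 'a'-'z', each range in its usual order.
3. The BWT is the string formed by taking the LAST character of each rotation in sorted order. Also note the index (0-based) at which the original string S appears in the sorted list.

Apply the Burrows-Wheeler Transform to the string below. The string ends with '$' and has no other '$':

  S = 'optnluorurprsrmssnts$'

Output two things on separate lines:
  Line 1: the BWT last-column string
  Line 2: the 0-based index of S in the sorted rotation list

All 21 rotations (rotation i = S[i:]+S[:i]):
  rot[0] = optnluorurprsrmssnts$
  rot[1] = ptnluorurprsrmssnts$o
  rot[2] = tnluorurprsrmssnts$op
  rot[3] = nluorurprsrmssnts$opt
  rot[4] = luorurprsrmssnts$optn
  rot[5] = uorurprsrmssnts$optnl
  rot[6] = orurprsrmssnts$optnlu
  rot[7] = rurprsrmssnts$optnluo
  rot[8] = urprsrmssnts$optnluor
  rot[9] = rprsrmssnts$optnluoru
  rot[10] = prsrmssnts$optnluorur
  rot[11] = rsrmssnts$optnluorurp
  rot[12] = srmssnts$optnluorurpr
  rot[13] = rmssnts$optnluorurprs
  rot[14] = mssnts$optnluorurprsr
  rot[15] = ssnts$optnluorurprsrm
  rot[16] = snts$optnluorurprsrms
  rot[17] = nts$optnluorurprsrmss
  rot[18] = ts$optnluorurprsrmssn
  rot[19] = s$optnluorurprsrmssnt
  rot[20] = $optnluorurprsrmssnts
Sorted (with $ < everything):
  sorted[0] = $optnluorurprsrmssnts  (last char: 's')
  sorted[1] = luorurprsrmssnts$optn  (last char: 'n')
  sorted[2] = mssnts$optnluorurprsr  (last char: 'r')
  sorted[3] = nluorurprsrmssnts$opt  (last char: 't')
  sorted[4] = nts$optnluorurprsrmss  (last char: 's')
  sorted[5] = optnluorurprsrmssnts$  (last char: '$')
  sorted[6] = orurprsrmssnts$optnlu  (last char: 'u')
  sorted[7] = prsrmssnts$optnluorur  (last char: 'r')
  sorted[8] = ptnluorurprsrmssnts$o  (last char: 'o')
  sorted[9] = rmssnts$optnluorurprs  (last char: 's')
  sorted[10] = rprsrmssnts$optnluoru  (last char: 'u')
  sorted[11] = rsrmssnts$optnluorurp  (last char: 'p')
  sorted[12] = rurprsrmssnts$optnluo  (last char: 'o')
  sorted[13] = s$optnluorurprsrmssnt  (last char: 't')
  sorted[14] = snts$optnluorurprsrms  (last char: 's')
  sorted[15] = srmssnts$optnluorurpr  (last char: 'r')
  sorted[16] = ssnts$optnluorurprsrm  (last char: 'm')
  sorted[17] = tnluorurprsrmssnts$op  (last char: 'p')
  sorted[18] = ts$optnluorurprsrmssn  (last char: 'n')
  sorted[19] = uorurprsrmssnts$optnl  (last char: 'l')
  sorted[20] = urprsrmssnts$optnluor  (last char: 'r')
Last column: snrts$urosupotsrmpnlr
Original string S is at sorted index 5

Answer: snrts$urosupotsrmpnlr
5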